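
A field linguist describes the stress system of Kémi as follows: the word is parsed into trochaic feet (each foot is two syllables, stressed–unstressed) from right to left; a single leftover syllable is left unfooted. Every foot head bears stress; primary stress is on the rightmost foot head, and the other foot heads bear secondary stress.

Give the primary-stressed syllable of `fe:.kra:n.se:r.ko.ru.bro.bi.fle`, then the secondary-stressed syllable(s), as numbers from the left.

Parse right to left into trochaic (ˈσσ) feet: (ˈfe:.kra:n) (ˈse:r.ko) (ˈru.bro) (ˈbi.fle).
Foot heads (stressed positions): 1, 3, 5, 7.
End Rule Rightmost: primary stress on the rightmost head = syllable 7.
Secondary stress on 1, 3, 5: ˌfe:.kra:n.ˌse:r.ko.ˌru.bro.ˈbi.fle.

primary 7, secondary 1, 3, 5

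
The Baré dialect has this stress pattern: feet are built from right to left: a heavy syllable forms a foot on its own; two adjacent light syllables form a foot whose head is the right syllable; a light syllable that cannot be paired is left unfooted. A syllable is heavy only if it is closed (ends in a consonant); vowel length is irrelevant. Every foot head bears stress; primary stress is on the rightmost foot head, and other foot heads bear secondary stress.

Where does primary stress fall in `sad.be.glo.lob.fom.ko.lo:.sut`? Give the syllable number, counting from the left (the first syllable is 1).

Weights: 1 sad H, 2 be L, 3 glo L, 4 lob H, 5 fom H, 6 ko L, 7 lo: L, 8 sut H.
Parse right to left (heavy = foot alone; LL = one foot; stranded L unfooted): (ˈsad) (be.ˈglo) (ˈlob) (ˈfom) (ko.ˈlo:) (ˈsut).
Foot heads: 1, 3, 4, 5, 7, 8.
Primary stress on the rightmost head = syllable 8.
Primary stress: syllable 8 → sad.be.glo.lob.fom.ko.lo:.ˈsut.

8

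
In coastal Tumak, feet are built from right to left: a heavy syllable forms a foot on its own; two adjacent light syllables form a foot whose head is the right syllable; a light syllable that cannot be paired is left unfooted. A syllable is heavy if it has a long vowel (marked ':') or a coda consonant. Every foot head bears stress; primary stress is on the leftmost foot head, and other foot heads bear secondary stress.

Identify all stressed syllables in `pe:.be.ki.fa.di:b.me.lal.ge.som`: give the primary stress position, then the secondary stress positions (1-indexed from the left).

primary 1, secondary 4, 5, 7, 9

Weights: 1 pe: H, 2 be L, 3 ki L, 4 fa L, 5 di:b H, 6 me L, 7 lal H, 8 ge L, 9 som H.
Parse right to left (heavy = foot alone; LL = one foot; stranded L unfooted): (ˈpe:) be (ki.ˈfa) (ˈdi:b) me (ˈlal) ge (ˈsom).
Foot heads: 1, 4, 5, 7, 9.
Primary stress on the leftmost head = syllable 1.
Secondary stress on 4, 5, 7, 9: ˈpe:.be.ki.ˌfa.ˌdi:b.me.ˌlal.ge.ˌsom.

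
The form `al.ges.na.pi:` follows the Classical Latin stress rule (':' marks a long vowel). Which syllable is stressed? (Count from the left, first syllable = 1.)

Classical Latin: stress the penult if heavy (long vowel or closed), else the antepenult.
Weights: 2 ges H, 3 na L, 4 pi: H.
The penult (syllable 3, na) is light, so stress falls on the antepenult (syllable 2, ges).
Stress on syllable 2: al.ˈges.na.pi:.

2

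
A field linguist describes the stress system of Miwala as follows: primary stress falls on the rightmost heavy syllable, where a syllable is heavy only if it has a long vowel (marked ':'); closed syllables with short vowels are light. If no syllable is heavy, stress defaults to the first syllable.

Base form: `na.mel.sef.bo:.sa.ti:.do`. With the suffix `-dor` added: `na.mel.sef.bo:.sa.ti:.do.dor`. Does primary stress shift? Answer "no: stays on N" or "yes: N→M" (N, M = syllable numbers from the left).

Base `na.mel.sef.bo:.sa.ti:.do` (7 syllables):
  Weights: 1 na L, 2 mel L, 3 sef L, 4 bo: H, 5 sa L, 6 ti: H, 7 do L.
  Heavy syllables in the domain: 4, 6. The rightmost is syllable 6 (ti:).
  → primary stress on syllable 6.
Suffixed `na.mel.sef.bo:.sa.ti:.do.dor` (8 syllables):
  Weights: 1 na L, 2 mel L, 3 sef L, 4 bo: H, 5 sa L, 6 ti: H, 7 do L, 8 dor L.
  Heavy syllables in the domain: 4, 6. The rightmost is syllable 6 (ti:).
  → primary stress on syllable 6.

no: stays on 6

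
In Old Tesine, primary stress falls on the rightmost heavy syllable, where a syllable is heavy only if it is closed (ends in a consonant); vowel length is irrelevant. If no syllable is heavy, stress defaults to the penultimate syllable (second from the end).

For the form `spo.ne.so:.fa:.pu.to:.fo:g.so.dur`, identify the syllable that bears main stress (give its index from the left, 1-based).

9

Weights: 1 spo L, 2 ne L, 3 so: L, 4 fa: L, 5 pu L, 6 to: L, 7 fo:g H, 8 so L, 9 dur H.
Heavy syllables in the domain: 7, 9. The rightmost is syllable 9 (dur).
Primary stress: syllable 9 → spo.ne.so:.fa:.pu.to:.fo:g.so.ˈdur.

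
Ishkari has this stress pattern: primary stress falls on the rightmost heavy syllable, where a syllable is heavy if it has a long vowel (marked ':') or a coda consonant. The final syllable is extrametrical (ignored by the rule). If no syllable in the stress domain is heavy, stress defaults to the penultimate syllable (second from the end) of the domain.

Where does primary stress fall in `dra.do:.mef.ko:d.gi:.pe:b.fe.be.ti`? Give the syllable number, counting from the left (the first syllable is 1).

The final syllable (9, ti) is extrametrical; the stress domain is syllables 1–8.
Weights: 1 dra L, 2 do: H, 3 mef H, 4 ko:d H, 5 gi: H, 6 pe:b H, 7 fe L, 8 be L.
Heavy syllables in the domain: 2, 3, 4, 5, 6. The rightmost is syllable 6 (pe:b).
Primary stress: syllable 6 → dra.do:.mef.ko:d.gi:.ˈpe:b.fe.be.ti.

6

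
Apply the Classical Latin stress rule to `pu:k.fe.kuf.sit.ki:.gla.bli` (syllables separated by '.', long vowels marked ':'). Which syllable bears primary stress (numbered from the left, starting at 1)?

5

Classical Latin: stress the penult if heavy (long vowel or closed), else the antepenult.
Weights: 5 ki: H, 6 gla L, 7 bli L.
The penult (syllable 6, gla) is light, so stress falls on the antepenult (syllable 5, ki:).
Stress on syllable 5: pu:k.fe.kuf.sit.ˈki:.gla.bli.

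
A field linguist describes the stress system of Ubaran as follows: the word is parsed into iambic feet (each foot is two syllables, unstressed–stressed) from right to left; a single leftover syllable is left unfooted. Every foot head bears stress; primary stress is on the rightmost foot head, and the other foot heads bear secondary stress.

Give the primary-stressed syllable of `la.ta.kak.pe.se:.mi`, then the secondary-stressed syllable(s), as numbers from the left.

Parse right to left into iambic (σˈσ) feet: (la.ˈta) (kak.ˈpe) (se:.ˈmi).
Foot heads (stressed positions): 2, 4, 6.
End Rule Rightmost: primary stress on the rightmost head = syllable 6.
Secondary stress on 2, 4: la.ˌta.kak.ˌpe.se:.ˈmi.

primary 6, secondary 2, 4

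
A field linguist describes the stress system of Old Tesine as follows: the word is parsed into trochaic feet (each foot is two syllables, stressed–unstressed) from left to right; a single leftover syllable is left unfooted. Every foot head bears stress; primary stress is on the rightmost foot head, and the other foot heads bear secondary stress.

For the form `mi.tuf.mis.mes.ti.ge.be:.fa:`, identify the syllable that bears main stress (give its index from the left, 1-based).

7

Parse left to right into trochaic (ˈσσ) feet: (ˈmi.tuf) (ˈmis.mes) (ˈti.ge) (ˈbe:.fa:).
Foot heads (stressed positions): 1, 3, 5, 7.
End Rule Rightmost: primary stress on the rightmost head = syllable 7.
Primary stress: syllable 7 → mi.tuf.mis.mes.ti.ge.ˈbe:.fa:.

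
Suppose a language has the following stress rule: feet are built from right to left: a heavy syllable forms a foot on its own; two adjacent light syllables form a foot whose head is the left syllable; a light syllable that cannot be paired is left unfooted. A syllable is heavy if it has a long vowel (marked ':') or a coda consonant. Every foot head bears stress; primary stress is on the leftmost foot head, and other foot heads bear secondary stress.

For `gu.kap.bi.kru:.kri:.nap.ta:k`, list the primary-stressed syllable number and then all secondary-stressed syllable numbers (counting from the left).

primary 2, secondary 4, 5, 6, 7

Weights: 1 gu L, 2 kap H, 3 bi L, 4 kru: H, 5 kri: H, 6 nap H, 7 ta:k H.
Parse right to left (heavy = foot alone; LL = one foot; stranded L unfooted): gu (ˈkap) bi (ˈkru:) (ˈkri:) (ˈnap) (ˈta:k).
Foot heads: 2, 4, 5, 6, 7.
Primary stress on the leftmost head = syllable 2.
Secondary stress on 4, 5, 6, 7: gu.ˈkap.bi.ˌkru:.ˌkri:.ˌnap.ˌta:k.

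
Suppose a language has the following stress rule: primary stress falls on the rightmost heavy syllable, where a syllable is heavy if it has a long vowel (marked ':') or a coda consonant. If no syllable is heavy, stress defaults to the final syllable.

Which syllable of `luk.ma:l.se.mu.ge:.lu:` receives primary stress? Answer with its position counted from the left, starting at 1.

Weights: 1 luk H, 2 ma:l H, 3 se L, 4 mu L, 5 ge: H, 6 lu: H.
Heavy syllables in the domain: 1, 2, 5, 6. The rightmost is syllable 6 (lu:).
Primary stress: syllable 6 → luk.ma:l.se.mu.ge:.ˈlu:.

6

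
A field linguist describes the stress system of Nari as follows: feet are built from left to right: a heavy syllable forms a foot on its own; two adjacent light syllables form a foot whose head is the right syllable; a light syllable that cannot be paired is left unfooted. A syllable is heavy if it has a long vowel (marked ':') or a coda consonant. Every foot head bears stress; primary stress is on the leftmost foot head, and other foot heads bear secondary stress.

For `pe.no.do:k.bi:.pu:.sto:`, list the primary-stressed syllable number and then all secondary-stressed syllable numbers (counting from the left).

primary 2, secondary 3, 4, 5, 6

Weights: 1 pe L, 2 no L, 3 do:k H, 4 bi: H, 5 pu: H, 6 sto: H.
Parse left to right (heavy = foot alone; LL = one foot; stranded L unfooted): (pe.ˈno) (ˈdo:k) (ˈbi:) (ˈpu:) (ˈsto:).
Foot heads: 2, 3, 4, 5, 6.
Primary stress on the leftmost head = syllable 2.
Secondary stress on 3, 4, 5, 6: pe.ˈno.ˌdo:k.ˌbi:.ˌpu:.ˌsto:.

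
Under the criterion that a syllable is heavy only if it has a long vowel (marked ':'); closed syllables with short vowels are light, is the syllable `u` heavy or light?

light

`u`: short vowel, open (no coda). Short vowel → light.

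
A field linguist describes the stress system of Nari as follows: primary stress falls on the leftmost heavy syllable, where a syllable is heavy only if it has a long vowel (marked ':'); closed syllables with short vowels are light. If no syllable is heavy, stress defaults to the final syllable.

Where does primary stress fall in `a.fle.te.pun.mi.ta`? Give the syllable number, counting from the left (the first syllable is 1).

Weights: 1 a L, 2 fle L, 3 te L, 4 pun L, 5 mi L, 6 ta L.
No heavy syllable in the domain; default to the final syllable = syllable 6.
Primary stress: syllable 6 → a.fle.te.pun.mi.ˈta.

6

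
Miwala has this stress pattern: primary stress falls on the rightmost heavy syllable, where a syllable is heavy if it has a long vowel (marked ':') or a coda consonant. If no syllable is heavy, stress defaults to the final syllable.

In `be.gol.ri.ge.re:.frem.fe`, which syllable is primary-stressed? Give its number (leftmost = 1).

Weights: 1 be L, 2 gol H, 3 ri L, 4 ge L, 5 re: H, 6 frem H, 7 fe L.
Heavy syllables in the domain: 2, 5, 6. The rightmost is syllable 6 (frem).
Primary stress: syllable 6 → be.gol.ri.ge.re:.ˈfrem.fe.

6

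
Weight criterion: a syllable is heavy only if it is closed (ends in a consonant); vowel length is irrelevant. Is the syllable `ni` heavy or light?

light

`ni`: short vowel, open (no coda). Open (no coda) → light.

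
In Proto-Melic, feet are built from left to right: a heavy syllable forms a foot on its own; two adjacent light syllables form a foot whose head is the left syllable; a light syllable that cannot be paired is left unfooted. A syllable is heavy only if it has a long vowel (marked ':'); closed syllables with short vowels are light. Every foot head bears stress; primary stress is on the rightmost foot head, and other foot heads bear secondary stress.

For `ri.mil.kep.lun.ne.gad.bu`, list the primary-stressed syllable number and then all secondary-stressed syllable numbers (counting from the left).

Weights: 1 ri L, 2 mil L, 3 kep L, 4 lun L, 5 ne L, 6 gad L, 7 bu L.
Parse left to right (heavy = foot alone; LL = one foot; stranded L unfooted): (ˈri.mil) (ˈkep.lun) (ˈne.gad) bu.
Foot heads: 1, 3, 5.
Primary stress on the rightmost head = syllable 5.
Secondary stress on 1, 3: ˌri.mil.ˌkep.lun.ˈne.gad.bu.

primary 5, secondary 1, 3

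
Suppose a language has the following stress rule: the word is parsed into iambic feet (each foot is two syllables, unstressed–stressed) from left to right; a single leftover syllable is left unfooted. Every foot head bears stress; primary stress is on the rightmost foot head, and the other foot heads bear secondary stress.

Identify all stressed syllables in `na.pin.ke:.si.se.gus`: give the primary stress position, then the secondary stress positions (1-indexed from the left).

Parse left to right into iambic (σˈσ) feet: (na.ˈpin) (ke:.ˈsi) (se.ˈgus).
Foot heads (stressed positions): 2, 4, 6.
End Rule Rightmost: primary stress on the rightmost head = syllable 6.
Secondary stress on 2, 4: na.ˌpin.ke:.ˌsi.se.ˈgus.

primary 6, secondary 2, 4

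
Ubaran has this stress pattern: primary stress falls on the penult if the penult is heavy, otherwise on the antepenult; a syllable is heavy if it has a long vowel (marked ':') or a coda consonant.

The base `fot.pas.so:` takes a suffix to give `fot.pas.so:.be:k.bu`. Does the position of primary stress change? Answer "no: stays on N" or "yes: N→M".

yes: 2→4

Base `fot.pas.so:` (3 syllables):
  Weights: 1 fot H, 2 pas H, 3 so: H.
  The penult (syllable 2, pas) is heavy, so it takes stress.
  → primary stress on syllable 2.
Suffixed `fot.pas.so:.be:k.bu` (5 syllables):
  Weights: 3 so: H, 4 be:k H, 5 bu L.
  The penult (syllable 4, be:k) is heavy, so it takes stress.
  → primary stress on syllable 4.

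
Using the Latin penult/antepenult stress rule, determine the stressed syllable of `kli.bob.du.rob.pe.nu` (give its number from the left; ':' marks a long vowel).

Classical Latin: stress the penult if heavy (long vowel or closed), else the antepenult.
Weights: 4 rob H, 5 pe L, 6 nu L.
The penult (syllable 5, pe) is light, so stress falls on the antepenult (syllable 4, rob).
Stress on syllable 4: kli.bob.du.ˈrob.pe.nu.

4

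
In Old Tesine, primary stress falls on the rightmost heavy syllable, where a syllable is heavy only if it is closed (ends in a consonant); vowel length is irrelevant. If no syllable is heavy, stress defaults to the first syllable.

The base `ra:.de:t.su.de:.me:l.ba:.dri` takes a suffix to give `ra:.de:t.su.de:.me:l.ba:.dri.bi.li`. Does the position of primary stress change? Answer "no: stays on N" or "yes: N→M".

Base `ra:.de:t.su.de:.me:l.ba:.dri` (7 syllables):
  Weights: 1 ra: L, 2 de:t H, 3 su L, 4 de: L, 5 me:l H, 6 ba: L, 7 dri L.
  Heavy syllables in the domain: 2, 5. The rightmost is syllable 5 (me:l).
  → primary stress on syllable 5.
Suffixed `ra:.de:t.su.de:.me:l.ba:.dri.bi.li` (9 syllables):
  Weights: 1 ra: L, 2 de:t H, 3 su L, 4 de: L, 5 me:l H, 6 ba: L, 7 dri L, 8 bi L, 9 li L.
  Heavy syllables in the domain: 2, 5. The rightmost is syllable 5 (me:l).
  → primary stress on syllable 5.

no: stays on 5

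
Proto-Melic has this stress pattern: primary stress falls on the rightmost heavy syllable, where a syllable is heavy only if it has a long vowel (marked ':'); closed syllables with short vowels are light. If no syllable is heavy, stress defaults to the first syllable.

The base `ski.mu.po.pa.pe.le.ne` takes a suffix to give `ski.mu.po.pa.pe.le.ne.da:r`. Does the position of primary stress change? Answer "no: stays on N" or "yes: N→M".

yes: 1→8

Base `ski.mu.po.pa.pe.le.ne` (7 syllables):
  Weights: 1 ski L, 2 mu L, 3 po L, 4 pa L, 5 pe L, 6 le L, 7 ne L.
  No heavy syllable in the domain; default to the first syllable = syllable 1.
  → primary stress on syllable 1.
Suffixed `ski.mu.po.pa.pe.le.ne.da:r` (8 syllables):
  Weights: 1 ski L, 2 mu L, 3 po L, 4 pa L, 5 pe L, 6 le L, 7 ne L, 8 da:r H.
  Heavy syllables in the domain: 8. The rightmost is syllable 8 (da:r).
  → primary stress on syllable 8.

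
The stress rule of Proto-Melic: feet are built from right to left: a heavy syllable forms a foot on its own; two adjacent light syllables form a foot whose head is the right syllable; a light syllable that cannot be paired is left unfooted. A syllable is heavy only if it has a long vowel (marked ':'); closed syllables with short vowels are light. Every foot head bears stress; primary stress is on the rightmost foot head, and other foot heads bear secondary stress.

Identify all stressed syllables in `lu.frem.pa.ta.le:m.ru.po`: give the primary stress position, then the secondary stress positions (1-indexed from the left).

Weights: 1 lu L, 2 frem L, 3 pa L, 4 ta L, 5 le:m H, 6 ru L, 7 po L.
Parse right to left (heavy = foot alone; LL = one foot; stranded L unfooted): (lu.ˈfrem) (pa.ˈta) (ˈle:m) (ru.ˈpo).
Foot heads: 2, 4, 5, 7.
Primary stress on the rightmost head = syllable 7.
Secondary stress on 2, 4, 5: lu.ˌfrem.pa.ˌta.ˌle:m.ru.ˈpo.

primary 7, secondary 2, 4, 5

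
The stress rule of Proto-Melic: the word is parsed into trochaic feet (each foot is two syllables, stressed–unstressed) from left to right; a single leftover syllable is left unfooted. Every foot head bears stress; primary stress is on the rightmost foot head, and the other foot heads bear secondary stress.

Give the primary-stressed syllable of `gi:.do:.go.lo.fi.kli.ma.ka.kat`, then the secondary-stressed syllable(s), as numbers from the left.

primary 7, secondary 1, 3, 5

Parse left to right into trochaic (ˈσσ) feet: (ˈgi:.do:) (ˈgo.lo) (ˈfi.kli) (ˈma.ka) kat. Syllable 9 is left unfooted.
Foot heads (stressed positions): 1, 3, 5, 7.
End Rule Rightmost: primary stress on the rightmost head = syllable 7.
Secondary stress on 1, 3, 5: ˌgi:.do:.ˌgo.lo.ˌfi.kli.ˈma.ka.kat.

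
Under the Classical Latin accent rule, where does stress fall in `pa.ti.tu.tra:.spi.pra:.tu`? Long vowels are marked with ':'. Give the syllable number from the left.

6

Classical Latin: stress the penult if heavy (long vowel or closed), else the antepenult.
Weights: 5 spi L, 6 pra: H, 7 tu L.
The penult (syllable 6, pra:) is heavy, so it takes stress.
Stress on syllable 6: pa.ti.tu.tra:.spi.ˈpra:.tu.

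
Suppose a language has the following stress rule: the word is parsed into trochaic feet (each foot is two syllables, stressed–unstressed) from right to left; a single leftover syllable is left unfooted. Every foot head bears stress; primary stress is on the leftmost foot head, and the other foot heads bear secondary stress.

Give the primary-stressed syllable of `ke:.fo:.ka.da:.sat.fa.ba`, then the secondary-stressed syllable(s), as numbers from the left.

primary 2, secondary 4, 6

Parse right to left into trochaic (ˈσσ) feet: ke: (ˈfo:.ka) (ˈda:.sat) (ˈfa.ba). Syllable 1 is left unfooted.
Foot heads (stressed positions): 2, 4, 6.
End Rule Leftmost: primary stress on the leftmost head = syllable 2.
Secondary stress on 4, 6: ke:.ˈfo:.ka.ˌda:.sat.ˌfa.ba.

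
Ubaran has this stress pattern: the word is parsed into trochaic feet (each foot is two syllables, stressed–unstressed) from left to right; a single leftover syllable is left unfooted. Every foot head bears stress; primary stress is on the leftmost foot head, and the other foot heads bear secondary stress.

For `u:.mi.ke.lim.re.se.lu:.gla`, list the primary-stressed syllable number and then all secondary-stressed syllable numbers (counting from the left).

Parse left to right into trochaic (ˈσσ) feet: (ˈu:.mi) (ˈke.lim) (ˈre.se) (ˈlu:.gla).
Foot heads (stressed positions): 1, 3, 5, 7.
End Rule Leftmost: primary stress on the leftmost head = syllable 1.
Secondary stress on 3, 5, 7: ˈu:.mi.ˌke.lim.ˌre.se.ˌlu:.gla.

primary 1, secondary 3, 5, 7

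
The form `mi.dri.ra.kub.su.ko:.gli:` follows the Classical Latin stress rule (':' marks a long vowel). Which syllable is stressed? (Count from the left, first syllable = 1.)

Classical Latin: stress the penult if heavy (long vowel or closed), else the antepenult.
Weights: 5 su L, 6 ko: H, 7 gli: H.
The penult (syllable 6, ko:) is heavy, so it takes stress.
Stress on syllable 6: mi.dri.ra.kub.su.ˈko:.gli:.

6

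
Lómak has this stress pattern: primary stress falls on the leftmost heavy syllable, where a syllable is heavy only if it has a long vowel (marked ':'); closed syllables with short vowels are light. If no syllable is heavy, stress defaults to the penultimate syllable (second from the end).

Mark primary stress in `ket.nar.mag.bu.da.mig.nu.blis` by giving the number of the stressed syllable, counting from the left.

Weights: 1 ket L, 2 nar L, 3 mag L, 4 bu L, 5 da L, 6 mig L, 7 nu L, 8 blis L.
No heavy syllable in the domain; default to the penultimate syllable (second from the end) = syllable 7.
Primary stress: syllable 7 → ket.nar.mag.bu.da.mig.ˈnu.blis.

7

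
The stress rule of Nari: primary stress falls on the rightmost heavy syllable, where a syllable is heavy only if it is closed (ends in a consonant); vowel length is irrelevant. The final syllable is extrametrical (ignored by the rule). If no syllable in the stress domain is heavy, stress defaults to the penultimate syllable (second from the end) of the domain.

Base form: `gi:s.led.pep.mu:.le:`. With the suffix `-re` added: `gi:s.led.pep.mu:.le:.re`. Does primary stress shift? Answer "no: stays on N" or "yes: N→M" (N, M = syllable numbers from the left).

Base `gi:s.led.pep.mu:.le:` (5 syllables):
  The final syllable (5, le:) is extrametrical; the stress domain is syllables 1–4.
  Weights: 1 gi:s H, 2 led H, 3 pep H, 4 mu: L.
  Heavy syllables in the domain: 1, 2, 3. The rightmost is syllable 3 (pep).
  → primary stress on syllable 3.
Suffixed `gi:s.led.pep.mu:.le:.re` (6 syllables):
  The final syllable (6, re) is extrametrical; the stress domain is syllables 1–5.
  Weights: 1 gi:s H, 2 led H, 3 pep H, 4 mu: L, 5 le: L.
  Heavy syllables in the domain: 1, 2, 3. The rightmost is syllable 3 (pep).
  → primary stress on syllable 3.

no: stays on 3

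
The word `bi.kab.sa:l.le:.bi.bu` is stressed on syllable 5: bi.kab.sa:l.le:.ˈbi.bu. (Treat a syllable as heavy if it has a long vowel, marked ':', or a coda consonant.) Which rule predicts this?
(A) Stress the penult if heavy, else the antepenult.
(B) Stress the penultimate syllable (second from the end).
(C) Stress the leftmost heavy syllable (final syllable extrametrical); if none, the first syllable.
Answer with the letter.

B

Rule A → syllable 4 (observed: 5).
Rule B → syllable 5 ✓.
Rule C → syllable 2 (observed: 5).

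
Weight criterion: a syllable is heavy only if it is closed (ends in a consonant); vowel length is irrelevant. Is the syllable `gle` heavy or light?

`gle`: short vowel, open (no coda). Open (no coda) → light.

light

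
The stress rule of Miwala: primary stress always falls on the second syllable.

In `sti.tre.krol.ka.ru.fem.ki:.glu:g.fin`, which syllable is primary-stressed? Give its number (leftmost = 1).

2

The word has 9 syllables; the second syllable is syllable 2 (tre).
Primary stress: syllable 2 → sti.ˈtre.krol.ka.ru.fem.ki:.glu:g.fin.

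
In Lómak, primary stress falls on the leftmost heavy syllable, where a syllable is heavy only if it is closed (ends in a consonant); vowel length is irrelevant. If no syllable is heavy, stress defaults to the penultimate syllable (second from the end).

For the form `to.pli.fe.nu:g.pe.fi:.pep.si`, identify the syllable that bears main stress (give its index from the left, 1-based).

Weights: 1 to L, 2 pli L, 3 fe L, 4 nu:g H, 5 pe L, 6 fi: L, 7 pep H, 8 si L.
Heavy syllables in the domain: 4, 7. The leftmost is syllable 4 (nu:g).
Primary stress: syllable 4 → to.pli.fe.ˈnu:g.pe.fi:.pep.si.

4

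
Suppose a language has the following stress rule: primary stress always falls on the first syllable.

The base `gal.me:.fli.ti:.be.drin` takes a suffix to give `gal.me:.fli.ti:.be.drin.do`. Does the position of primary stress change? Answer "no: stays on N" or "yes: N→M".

no: stays on 1

Base `gal.me:.fli.ti:.be.drin` (6 syllables):
  The word has 6 syllables; the first syllable is syllable 1 (gal).
  → primary stress on syllable 1.
Suffixed `gal.me:.fli.ti:.be.drin.do` (7 syllables):
  The word has 7 syllables; the first syllable is syllable 1 (gal).
  → primary stress on syllable 1.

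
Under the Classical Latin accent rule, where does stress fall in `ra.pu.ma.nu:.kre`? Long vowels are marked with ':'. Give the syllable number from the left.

4

Classical Latin: stress the penult if heavy (long vowel or closed), else the antepenult.
Weights: 3 ma L, 4 nu: H, 5 kre L.
The penult (syllable 4, nu:) is heavy, so it takes stress.
Stress on syllable 4: ra.pu.ma.ˈnu:.kre.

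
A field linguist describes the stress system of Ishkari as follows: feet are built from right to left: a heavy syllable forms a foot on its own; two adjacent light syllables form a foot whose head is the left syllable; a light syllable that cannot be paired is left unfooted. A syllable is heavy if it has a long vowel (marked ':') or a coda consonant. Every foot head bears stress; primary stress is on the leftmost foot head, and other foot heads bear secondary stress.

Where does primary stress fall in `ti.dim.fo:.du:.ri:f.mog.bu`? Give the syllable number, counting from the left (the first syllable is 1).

2

Weights: 1 ti L, 2 dim H, 3 fo: H, 4 du: H, 5 ri:f H, 6 mog H, 7 bu L.
Parse right to left (heavy = foot alone; LL = one foot; stranded L unfooted): ti (ˈdim) (ˈfo:) (ˈdu:) (ˈri:f) (ˈmog) bu.
Foot heads: 2, 3, 4, 5, 6.
Primary stress on the leftmost head = syllable 2.
Primary stress: syllable 2 → ti.ˈdim.fo:.du:.ri:f.mog.bu.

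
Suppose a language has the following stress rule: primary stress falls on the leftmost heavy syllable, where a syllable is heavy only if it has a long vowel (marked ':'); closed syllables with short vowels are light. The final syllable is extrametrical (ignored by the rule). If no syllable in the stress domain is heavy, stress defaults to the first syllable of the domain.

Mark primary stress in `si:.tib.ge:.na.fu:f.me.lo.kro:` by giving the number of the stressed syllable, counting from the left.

The final syllable (8, kro:) is extrametrical; the stress domain is syllables 1–7.
Weights: 1 si: H, 2 tib L, 3 ge: H, 4 na L, 5 fu:f H, 6 me L, 7 lo L.
Heavy syllables in the domain: 1, 3, 5. The leftmost is syllable 1 (si:).
Primary stress: syllable 1 → ˈsi:.tib.ge:.na.fu:f.me.lo.kro:.

1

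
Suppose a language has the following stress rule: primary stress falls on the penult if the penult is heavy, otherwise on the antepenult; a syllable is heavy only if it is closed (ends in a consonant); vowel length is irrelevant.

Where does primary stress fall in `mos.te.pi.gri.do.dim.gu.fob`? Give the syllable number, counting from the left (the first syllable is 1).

Weights: 6 dim H, 7 gu L, 8 fob H.
The penult (syllable 7, gu) is light, so stress falls on the antepenult (syllable 6, dim).
Primary stress: syllable 6 → mos.te.pi.gri.do.ˈdim.gu.fob.

6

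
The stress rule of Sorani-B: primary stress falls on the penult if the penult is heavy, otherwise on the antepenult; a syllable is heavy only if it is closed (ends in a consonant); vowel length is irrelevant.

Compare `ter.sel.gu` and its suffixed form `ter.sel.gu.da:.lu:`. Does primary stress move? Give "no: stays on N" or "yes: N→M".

yes: 2→3

Base `ter.sel.gu` (3 syllables):
  Weights: 1 ter H, 2 sel H, 3 gu L.
  The penult (syllable 2, sel) is heavy, so it takes stress.
  → primary stress on syllable 2.
Suffixed `ter.sel.gu.da:.lu:` (5 syllables):
  Weights: 3 gu L, 4 da: L, 5 lu: L.
  The penult (syllable 4, da:) is light, so stress falls on the antepenult (syllable 3, gu).
  → primary stress on syllable 3.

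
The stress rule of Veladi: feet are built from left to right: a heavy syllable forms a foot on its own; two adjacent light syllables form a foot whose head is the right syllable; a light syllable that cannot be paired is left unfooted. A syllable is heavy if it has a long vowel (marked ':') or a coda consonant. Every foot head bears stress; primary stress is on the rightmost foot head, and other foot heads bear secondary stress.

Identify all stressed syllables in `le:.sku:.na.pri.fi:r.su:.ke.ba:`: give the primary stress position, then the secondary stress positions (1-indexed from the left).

primary 8, secondary 1, 2, 4, 5, 6

Weights: 1 le: H, 2 sku: H, 3 na L, 4 pri L, 5 fi:r H, 6 su: H, 7 ke L, 8 ba: H.
Parse left to right (heavy = foot alone; LL = one foot; stranded L unfooted): (ˈle:) (ˈsku:) (na.ˈpri) (ˈfi:r) (ˈsu:) ke (ˈba:).
Foot heads: 1, 2, 4, 5, 6, 8.
Primary stress on the rightmost head = syllable 8.
Secondary stress on 1, 2, 4, 5, 6: ˌle:.ˌsku:.na.ˌpri.ˌfi:r.ˌsu:.ke.ˈba:.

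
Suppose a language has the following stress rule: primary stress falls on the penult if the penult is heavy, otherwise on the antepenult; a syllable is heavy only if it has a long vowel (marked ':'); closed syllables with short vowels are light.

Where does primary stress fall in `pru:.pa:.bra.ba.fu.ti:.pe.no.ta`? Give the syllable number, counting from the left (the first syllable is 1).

Weights: 7 pe L, 8 no L, 9 ta L.
The penult (syllable 8, no) is light, so stress falls on the antepenult (syllable 7, pe).
Primary stress: syllable 7 → pru:.pa:.bra.ba.fu.ti:.ˈpe.no.ta.

7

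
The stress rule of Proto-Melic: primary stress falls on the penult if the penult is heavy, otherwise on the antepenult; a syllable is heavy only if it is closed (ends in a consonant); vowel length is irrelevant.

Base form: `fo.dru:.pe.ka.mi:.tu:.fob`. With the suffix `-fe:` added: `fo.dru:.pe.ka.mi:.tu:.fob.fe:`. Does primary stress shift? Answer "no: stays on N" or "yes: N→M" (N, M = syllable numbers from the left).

yes: 5→7

Base `fo.dru:.pe.ka.mi:.tu:.fob` (7 syllables):
  Weights: 5 mi: L, 6 tu: L, 7 fob H.
  The penult (syllable 6, tu:) is light, so stress falls on the antepenult (syllable 5, mi:).
  → primary stress on syllable 5.
Suffixed `fo.dru:.pe.ka.mi:.tu:.fob.fe:` (8 syllables):
  Weights: 6 tu: L, 7 fob H, 8 fe: L.
  The penult (syllable 7, fob) is heavy, so it takes stress.
  → primary stress on syllable 7.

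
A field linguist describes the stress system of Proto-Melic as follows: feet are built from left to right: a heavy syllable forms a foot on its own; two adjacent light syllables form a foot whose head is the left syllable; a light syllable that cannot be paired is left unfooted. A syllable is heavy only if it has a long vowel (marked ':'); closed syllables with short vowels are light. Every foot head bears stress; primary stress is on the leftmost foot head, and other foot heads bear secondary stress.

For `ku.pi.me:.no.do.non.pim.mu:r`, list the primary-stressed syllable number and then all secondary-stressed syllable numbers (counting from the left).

primary 1, secondary 3, 4, 6, 8

Weights: 1 ku L, 2 pi L, 3 me: H, 4 no L, 5 do L, 6 non L, 7 pim L, 8 mu:r H.
Parse left to right (heavy = foot alone; LL = one foot; stranded L unfooted): (ˈku.pi) (ˈme:) (ˈno.do) (ˈnon.pim) (ˈmu:r).
Foot heads: 1, 3, 4, 6, 8.
Primary stress on the leftmost head = syllable 1.
Secondary stress on 3, 4, 6, 8: ˈku.pi.ˌme:.ˌno.do.ˌnon.pim.ˌmu:r.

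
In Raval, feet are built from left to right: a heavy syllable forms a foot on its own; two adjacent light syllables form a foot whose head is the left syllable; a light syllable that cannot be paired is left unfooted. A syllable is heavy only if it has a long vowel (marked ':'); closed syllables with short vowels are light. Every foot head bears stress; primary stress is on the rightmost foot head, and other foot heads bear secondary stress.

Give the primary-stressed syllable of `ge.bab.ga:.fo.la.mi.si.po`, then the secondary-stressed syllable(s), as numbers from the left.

primary 6, secondary 1, 3, 4

Weights: 1 ge L, 2 bab L, 3 ga: H, 4 fo L, 5 la L, 6 mi L, 7 si L, 8 po L.
Parse left to right (heavy = foot alone; LL = one foot; stranded L unfooted): (ˈge.bab) (ˈga:) (ˈfo.la) (ˈmi.si) po.
Foot heads: 1, 3, 4, 6.
Primary stress on the rightmost head = syllable 6.
Secondary stress on 1, 3, 4: ˌge.bab.ˌga:.ˌfo.la.ˈmi.si.po.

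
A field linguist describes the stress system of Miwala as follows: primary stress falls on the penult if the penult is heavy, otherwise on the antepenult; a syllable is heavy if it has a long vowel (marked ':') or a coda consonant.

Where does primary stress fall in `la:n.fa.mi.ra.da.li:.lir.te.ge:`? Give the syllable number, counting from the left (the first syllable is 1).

Weights: 7 lir H, 8 te L, 9 ge: H.
The penult (syllable 8, te) is light, so stress falls on the antepenult (syllable 7, lir).
Primary stress: syllable 7 → la:n.fa.mi.ra.da.li:.ˈlir.te.ge:.

7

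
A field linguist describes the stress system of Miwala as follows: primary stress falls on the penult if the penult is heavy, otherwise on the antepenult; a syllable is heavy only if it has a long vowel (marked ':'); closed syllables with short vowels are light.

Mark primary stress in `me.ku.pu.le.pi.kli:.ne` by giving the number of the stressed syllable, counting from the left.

Weights: 5 pi L, 6 kli: H, 7 ne L.
The penult (syllable 6, kli:) is heavy, so it takes stress.
Primary stress: syllable 6 → me.ku.pu.le.pi.ˈkli:.ne.

6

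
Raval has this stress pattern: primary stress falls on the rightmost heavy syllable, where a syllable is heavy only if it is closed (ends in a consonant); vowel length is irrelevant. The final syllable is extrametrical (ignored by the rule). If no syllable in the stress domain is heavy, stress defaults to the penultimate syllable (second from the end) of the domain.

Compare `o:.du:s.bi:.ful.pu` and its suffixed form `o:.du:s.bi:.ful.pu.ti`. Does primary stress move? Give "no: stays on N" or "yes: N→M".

Base `o:.du:s.bi:.ful.pu` (5 syllables):
  The final syllable (5, pu) is extrametrical; the stress domain is syllables 1–4.
  Weights: 1 o: L, 2 du:s H, 3 bi: L, 4 ful H.
  Heavy syllables in the domain: 2, 4. The rightmost is syllable 4 (ful).
  → primary stress on syllable 4.
Suffixed `o:.du:s.bi:.ful.pu.ti` (6 syllables):
  The final syllable (6, ti) is extrametrical; the stress domain is syllables 1–5.
  Weights: 1 o: L, 2 du:s H, 3 bi: L, 4 ful H, 5 pu L.
  Heavy syllables in the domain: 2, 4. The rightmost is syllable 4 (ful).
  → primary stress on syllable 4.

no: stays on 4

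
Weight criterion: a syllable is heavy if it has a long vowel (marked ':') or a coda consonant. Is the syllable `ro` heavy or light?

`ro`: short vowel, open (no coda). Short vowel, open → light.

light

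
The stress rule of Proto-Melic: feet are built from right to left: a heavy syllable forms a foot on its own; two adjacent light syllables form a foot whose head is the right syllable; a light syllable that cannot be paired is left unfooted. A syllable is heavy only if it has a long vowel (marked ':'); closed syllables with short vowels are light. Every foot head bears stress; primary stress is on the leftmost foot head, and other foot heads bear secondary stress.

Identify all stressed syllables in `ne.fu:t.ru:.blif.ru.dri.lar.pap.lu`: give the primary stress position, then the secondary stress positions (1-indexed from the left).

Weights: 1 ne L, 2 fu:t H, 3 ru: H, 4 blif L, 5 ru L, 6 dri L, 7 lar L, 8 pap L, 9 lu L.
Parse right to left (heavy = foot alone; LL = one foot; stranded L unfooted): ne (ˈfu:t) (ˈru:) (blif.ˈru) (dri.ˈlar) (pap.ˈlu).
Foot heads: 2, 3, 5, 7, 9.
Primary stress on the leftmost head = syllable 2.
Secondary stress on 3, 5, 7, 9: ne.ˈfu:t.ˌru:.blif.ˌru.dri.ˌlar.pap.ˌlu.

primary 2, secondary 3, 5, 7, 9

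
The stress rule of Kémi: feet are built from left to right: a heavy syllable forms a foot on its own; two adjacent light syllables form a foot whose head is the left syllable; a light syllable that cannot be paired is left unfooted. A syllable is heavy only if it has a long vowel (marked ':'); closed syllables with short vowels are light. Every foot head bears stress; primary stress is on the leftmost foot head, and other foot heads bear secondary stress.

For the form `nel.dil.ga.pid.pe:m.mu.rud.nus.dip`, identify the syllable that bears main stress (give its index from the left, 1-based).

1

Weights: 1 nel L, 2 dil L, 3 ga L, 4 pid L, 5 pe:m H, 6 mu L, 7 rud L, 8 nus L, 9 dip L.
Parse left to right (heavy = foot alone; LL = one foot; stranded L unfooted): (ˈnel.dil) (ˈga.pid) (ˈpe:m) (ˈmu.rud) (ˈnus.dip).
Foot heads: 1, 3, 5, 6, 8.
Primary stress on the leftmost head = syllable 1.
Primary stress: syllable 1 → ˈnel.dil.ga.pid.pe:m.mu.rud.nus.dip.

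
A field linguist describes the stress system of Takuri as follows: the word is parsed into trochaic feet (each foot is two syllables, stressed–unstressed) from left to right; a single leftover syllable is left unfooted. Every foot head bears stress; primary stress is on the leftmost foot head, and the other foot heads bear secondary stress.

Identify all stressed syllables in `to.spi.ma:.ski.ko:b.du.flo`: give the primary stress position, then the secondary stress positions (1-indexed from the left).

primary 1, secondary 3, 5

Parse left to right into trochaic (ˈσσ) feet: (ˈto.spi) (ˈma:.ski) (ˈko:b.du) flo. Syllable 7 is left unfooted.
Foot heads (stressed positions): 1, 3, 5.
End Rule Leftmost: primary stress on the leftmost head = syllable 1.
Secondary stress on 3, 5: ˈto.spi.ˌma:.ski.ˌko:b.du.flo.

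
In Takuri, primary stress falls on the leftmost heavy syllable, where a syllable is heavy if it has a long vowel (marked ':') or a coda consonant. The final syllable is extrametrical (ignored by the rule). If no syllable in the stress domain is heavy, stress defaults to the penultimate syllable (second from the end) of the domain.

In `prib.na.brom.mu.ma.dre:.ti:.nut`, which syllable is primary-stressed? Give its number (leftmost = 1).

The final syllable (8, nut) is extrametrical; the stress domain is syllables 1–7.
Weights: 1 prib H, 2 na L, 3 brom H, 4 mu L, 5 ma L, 6 dre: H, 7 ti: H.
Heavy syllables in the domain: 1, 3, 6, 7. The leftmost is syllable 1 (prib).
Primary stress: syllable 1 → ˈprib.na.brom.mu.ma.dre:.ti:.nut.

1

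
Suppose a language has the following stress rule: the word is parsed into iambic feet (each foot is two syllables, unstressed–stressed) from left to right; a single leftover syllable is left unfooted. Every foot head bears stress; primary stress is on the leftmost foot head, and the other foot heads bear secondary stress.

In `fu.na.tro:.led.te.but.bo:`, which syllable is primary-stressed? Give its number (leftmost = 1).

2

Parse left to right into iambic (σˈσ) feet: (fu.ˈna) (tro:.ˈled) (te.ˈbut) bo:. Syllable 7 is left unfooted.
Foot heads (stressed positions): 2, 4, 6.
End Rule Leftmost: primary stress on the leftmost head = syllable 2.
Primary stress: syllable 2 → fu.ˈna.tro:.led.te.but.bo:.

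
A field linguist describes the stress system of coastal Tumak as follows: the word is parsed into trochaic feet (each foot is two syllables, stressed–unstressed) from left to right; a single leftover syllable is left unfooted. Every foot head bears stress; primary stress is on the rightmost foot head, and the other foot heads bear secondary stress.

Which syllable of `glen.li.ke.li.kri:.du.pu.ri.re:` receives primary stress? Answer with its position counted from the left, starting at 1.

7

Parse left to right into trochaic (ˈσσ) feet: (ˈglen.li) (ˈke.li) (ˈkri:.du) (ˈpu.ri) re:. Syllable 9 is left unfooted.
Foot heads (stressed positions): 1, 3, 5, 7.
End Rule Rightmost: primary stress on the rightmost head = syllable 7.
Primary stress: syllable 7 → glen.li.ke.li.kri:.du.ˈpu.ri.re:.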